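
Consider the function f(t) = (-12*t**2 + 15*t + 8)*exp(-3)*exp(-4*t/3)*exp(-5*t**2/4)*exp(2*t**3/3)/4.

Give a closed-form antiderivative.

An antiderivative is F(t) = -3*exp(2*t**3/3 - 5*t**2/4 - 4*t/3 - 3)/2.

The substitution u = 2*t**3/3 - 5*t**2/4 - 4*t/3 - 3 works: f is exactly (dF/du)*(du/dt) for that inner function.
Check: d/dt[-3*exp(2*t**3/3 - 5*t**2/4 - 4*t/3 - 3)/2] = (-12*t**2 + 15*t + 8)*exp(-3)*exp(-4*t/3)*exp(-5*t**2/4)*exp(2*t**3/3)/4 = f(t).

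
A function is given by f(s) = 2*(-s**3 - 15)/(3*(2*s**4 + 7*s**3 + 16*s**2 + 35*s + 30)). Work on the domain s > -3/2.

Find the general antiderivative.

F(s) = -31*log(s + 3/2)/29 + 14*log(s + 2)/27 + 85*log(s**2 + 5)/783 + 94*sqrt(5)*atan(sqrt(5)*s/5)/783 + C

The denominator factors as 3*(s + 2)*(2*s + 3)*(s**2 + 5); partial fractions split f into directly integrable pieces: 10*(17*s + 47)/(783*(s**2 + 5)) - 62/(29*(2*s + 3)) + 14/(27*(s + 2)).
Check: d/ds[-31*log(s + 3/2)/29 + 14*log(s + 2)/27 + 85*log(s**2 + 5)/783 + 94*sqrt(5)*atan(sqrt(5)*s/5)/783] = (-2*s**3 - 30)/(6*s**4 + 21*s**3 + 48*s**2 + 105*s + 90), which equals f(s).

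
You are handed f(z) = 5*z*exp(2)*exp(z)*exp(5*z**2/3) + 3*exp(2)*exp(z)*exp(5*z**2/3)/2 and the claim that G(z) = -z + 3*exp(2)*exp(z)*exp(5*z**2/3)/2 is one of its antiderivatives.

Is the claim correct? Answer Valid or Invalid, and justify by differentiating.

d/dz[G] = 5*z*exp(2)*exp(z)*exp(5*z**2/3) + 3*exp(2)*exp(z)*exp(5*z**2/3)/2 - 1
d/dz[G] - f(z) = -1 != 0.

Invalid: d/dz[G] - f = -1, which is not 0.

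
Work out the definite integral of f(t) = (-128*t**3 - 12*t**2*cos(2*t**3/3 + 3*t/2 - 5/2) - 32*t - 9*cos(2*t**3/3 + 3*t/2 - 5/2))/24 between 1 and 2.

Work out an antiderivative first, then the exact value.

Since d/dt undoes antidifferentiation here, F'(t) = f(t) is required of F(t).
F(t) = -4*t**4/3 - 2*t**2/3 - sin(2*t**3/3 + 3*t/2 - 5/2)/4 is an antiderivative of f.
Check: d/dt[-4*t**4/3 - 2*t**2/3 - sin(2*t**3/3 + 3*t/2 - 5/2)/4] = -16*t**3/3 - t**2*cos(2*t**3/3 + 3*t/2 - 5/2)/2 - 4*t/3 - 3*cos(2*t**3/3 + 3*t/2 - 5/2)/8, which equals f(t).
F(2) = -24 - sin(35/6)/4; F(1) = -2 + sin(1/3)/4.
Integral = F(2) - F(1) = -22 - sin(1/3)/4 - sin(35/6)/4.

Antiderivative: F(t) = -4*t**4/3 - 2*t**2/3 - sin(2*t**3/3 + 3*t/2 - 5/2)/4; value = -22 - sin(1/3)/4 - sin(35/6)/4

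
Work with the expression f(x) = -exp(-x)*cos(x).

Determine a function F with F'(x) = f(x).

A candidate is checked by its d/dx: the result must match f(x).
Check: d/dx[(-sin(x) + cos(x))*exp(-x)/2] = -exp(-x)*cos(x) = f(x).

An antiderivative is F(x) = (-sin(x) + cos(x))*exp(-x)/2.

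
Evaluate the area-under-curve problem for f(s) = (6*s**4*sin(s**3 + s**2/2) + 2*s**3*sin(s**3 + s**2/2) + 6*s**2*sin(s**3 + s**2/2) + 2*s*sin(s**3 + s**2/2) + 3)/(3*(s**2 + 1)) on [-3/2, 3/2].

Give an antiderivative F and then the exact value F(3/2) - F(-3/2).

Antiderivative: F(s) = (-2*cos(s**3 + s**2/2) + 3*atan(s))/3; value = 2*cos(9/4)/3 - 2*cos(9/2)/3 + 2*atan(3/2)

Check any antiderivative F(s) by computing F'(s) and comparing it with f(s).
F(s) = (-2*cos(s**3 + s**2/2) + 3*atan(s))/3 is an antiderivative of f.
Check: d/ds[(-2*cos(s**3 + s**2/2) + 3*atan(s))/3] = (6*s**4*sin(s**3 + s**2/2) + 2*s**3*sin(s**3 + s**2/2) + 6*s**2*sin(s**3 + s**2/2) + 2*s*sin(s**3 + s**2/2) + 3)/(3*s**2 + 3), which equals f(s).
F(3/2) = -2*cos(9/2)/3 + atan(3/2); F(-3/2) = -atan(3/2) - 2*cos(9/4)/3.
Integral = F(3/2) - F(-3/2) = 2*cos(9/4)/3 - 2*cos(9/2)/3 + 2*atan(3/2).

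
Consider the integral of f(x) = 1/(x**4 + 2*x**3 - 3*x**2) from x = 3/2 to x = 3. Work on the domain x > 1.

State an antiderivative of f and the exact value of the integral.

Factor the denominator (x**2*(x - 1)*(x + 3)) and decompose: f = -1/(36*(x + 3)) + 1/(4*(x - 1)) - 2/(9*x) - 1/(3*x**2); each piece integrates to a log, atan, or power term.
F(x) = -2*log(x)/9 + log(x - 1)/4 - log(x + 3)/36 + 1/(3*x) is an antiderivative of f.
Check: d/dx[-2*log(x)/9 + log(x - 1)/4 - log(x + 3)/36 + 1/(3*x)] = 1/(x**4 + 2*x**3 - 3*x**2) = f(x).
F(3) = -2*log(3)/9 - log(6)/36 + 1/9 + log(2)/4; F(3/2) = -log(2)/4 - 2*log(3/2)/9 - log(9/2)/36 + 2/9.
Integral = F(3) - F(3/2) = -2*log(3)/9 - 1/9 - log(6)/36 + log(9/2)/36 + 2*log(3/2)/9 + log(2)/2.

Antiderivative: F(x) = -2*log(x)/9 + log(x - 1)/4 - log(x + 3)/36 + 1/(3*x); value = -2*log(3)/9 - 1/9 - log(6)/36 + log(9/2)/36 + 2*log(3/2)/9 + log(2)/2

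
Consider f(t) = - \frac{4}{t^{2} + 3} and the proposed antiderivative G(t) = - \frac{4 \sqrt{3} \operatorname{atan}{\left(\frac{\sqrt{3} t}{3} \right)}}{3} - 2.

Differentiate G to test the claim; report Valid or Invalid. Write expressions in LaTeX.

Valid. The derivative of G reproduces f.

d/dt[G] = - \frac{4}{t^{2} + 3}
This equals f(t) exactly, so the claim holds.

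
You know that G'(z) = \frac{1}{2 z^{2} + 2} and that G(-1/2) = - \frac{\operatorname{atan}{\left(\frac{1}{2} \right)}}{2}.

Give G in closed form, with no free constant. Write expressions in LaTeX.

Since d/dz undoes antidifferentiation here, G(z) must give back the stated G'(z).
A general antiderivative is \frac{\operatorname{atan}{\left(z \right)}}{2} + C.
The condition gives C = - \frac{\operatorname{atan}{\left(\frac{1}{2} \right)}}{2} - (- \frac{\operatorname{atan}{\left(\frac{1}{2} \right)}}{2}) = 0.
So G(z) = \frac{\operatorname{atan}{\left(z \right)}}{2}.
Check: d/dz[\frac{\operatorname{atan}{\left(z \right)}}{2}] = \frac{1}{2 z^{2} + 2} = G'(z).

G(z) = \frac{\operatorname{atan}{\left(z \right)}}{2}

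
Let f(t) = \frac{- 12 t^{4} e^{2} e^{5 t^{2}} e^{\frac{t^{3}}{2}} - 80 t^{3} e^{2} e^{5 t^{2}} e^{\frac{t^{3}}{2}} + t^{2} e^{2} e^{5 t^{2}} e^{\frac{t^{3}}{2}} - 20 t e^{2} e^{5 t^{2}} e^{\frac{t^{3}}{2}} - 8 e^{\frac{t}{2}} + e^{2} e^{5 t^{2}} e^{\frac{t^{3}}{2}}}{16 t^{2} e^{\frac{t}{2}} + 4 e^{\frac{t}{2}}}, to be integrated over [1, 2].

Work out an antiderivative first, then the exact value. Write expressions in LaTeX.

An antiderivative F(t) passes only if d/dt[F] lands on f(t) exactly.
F(t) = - \operatorname{atan}{\left(2 t \right)} - \frac{e^{2} e^{- \frac{t}{2}} e^{5 t^{2}} e^{\frac{t^{3}}{2}}}{2} is an antiderivative of f.
Check: d/dt[- \operatorname{atan}{\left(2 t \right)} - \frac{e^{2} e^{- \frac{t}{2}} e^{5 t^{2}} e^{\frac{t^{3}}{2}}}{2}] = \frac{- 12 t^{4} e^{2} e^{5 t^{2}} e^{\frac{t^{3}}{2}} - 80 t^{3} e^{2} e^{5 t^{2}} e^{\frac{t^{3}}{2}} + t^{2} e^{2} e^{5 t^{2}} e^{\frac{t^{3}}{2}} - 20 t e^{2} e^{5 t^{2}} e^{\frac{t^{3}}{2}} - 8 e^{\frac{t}{2}} + e^{2} e^{5 t^{2}} e^{\frac{t^{3}}{2}}}{16 t^{2} e^{\frac{t}{2}} + 4 e^{\frac{t}{2}}} = f(t).
F(2) = - \frac{e^{25}}{2} - \operatorname{atan}{\left(4 \right)}; F(1) = - \frac{e^{7}}{2} - \operatorname{atan}{\left(2 \right)}.
Integral = F(2) - F(1) = - \frac{e^{25}}{2} - \operatorname{atan}{\left(4 \right)} + \operatorname{atan}{\left(2 \right)} + \frac{e^{7}}{2}.

Antiderivative: F(t) = - \operatorname{atan}{\left(2 t \right)} - \frac{e^{2} e^{- \frac{t}{2}} e^{5 t^{2}} e^{\frac{t^{3}}{2}}}{2}; value = - \frac{e^{25}}{2} - \operatorname{atan}{\left(4 \right)} + \operatorname{atan}{\left(2 \right)} + \frac{e^{7}}{2}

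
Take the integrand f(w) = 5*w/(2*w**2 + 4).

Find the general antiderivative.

The substitution u = w**2/2 + 1 works: f is exactly (dF/du)*(du/dw) for that inner function.
Check: d/dw[5*log(w**2/2 + 1)/4] = 5*w/(2*w**2 + 4) = f(w).

F(w) = 5*log(w**2/2 + 1)/4 + C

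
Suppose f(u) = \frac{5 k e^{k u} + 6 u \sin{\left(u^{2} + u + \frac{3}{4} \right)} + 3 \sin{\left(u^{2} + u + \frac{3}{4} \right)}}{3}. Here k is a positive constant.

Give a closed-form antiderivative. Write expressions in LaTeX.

An antiderivative is F(u) = - \frac{- 5 e^{k u} + 3 \cos{\left(u^{2} + u + \frac{3}{4} \right)}}{3}.

Recover f(u) by differentiating a candidate F(u); any mismatch rules it out.
Check: d/du[- \frac{- 5 e^{k u} + 3 \cos{\left(u^{2} + u + \frac{3}{4} \right)}}{3}] = \frac{5 k e^{k u}}{3} + 2 u \sin{\left(u^{2} + u + \frac{3}{4} \right)} + \sin{\left(u^{2} + u + \frac{3}{4} \right)}, which equals f(u).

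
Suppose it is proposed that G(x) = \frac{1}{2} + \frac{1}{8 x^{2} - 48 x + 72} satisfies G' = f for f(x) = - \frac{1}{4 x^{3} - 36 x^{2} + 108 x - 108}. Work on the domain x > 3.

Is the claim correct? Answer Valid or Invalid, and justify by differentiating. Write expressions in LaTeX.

d/dx[G] = - \frac{1}{4 x^{3} - 36 x^{2} + 108 x - 108}
This equals f(x) exactly, so the claim holds.

Valid - the claim checks out under differentiation.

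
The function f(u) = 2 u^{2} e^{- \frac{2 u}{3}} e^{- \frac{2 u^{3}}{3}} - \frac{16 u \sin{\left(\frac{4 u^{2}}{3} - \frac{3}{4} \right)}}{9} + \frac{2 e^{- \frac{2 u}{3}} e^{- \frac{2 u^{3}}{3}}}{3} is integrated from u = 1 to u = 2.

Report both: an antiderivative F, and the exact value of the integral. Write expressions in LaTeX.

Antiderivative: F(u) = - e^{- \frac{2 u^{3}}{3} - \frac{2 u}{3}} + \frac{2 \cos{\left(\frac{4 u^{2}}{3} - \frac{3}{4} \right)}}{3}; value = - \frac{2 \cos{\left(\frac{7}{12} \right)}}{3} + \frac{2 \cos{\left(\frac{55}{12} \right)}}{3} - e^{- \frac{20}{3}} + e^{- \frac{4}{3}}

The integrand splits into summands that can be handled one at a time.
F(u) = - e^{- \frac{2 u^{3}}{3} - \frac{2 u}{3}} + \frac{2 \cos{\left(\frac{4 u^{2}}{3} - \frac{3}{4} \right)}}{3} is an antiderivative of f.
Check: d/du[- e^{- \frac{2 u^{3}}{3} - \frac{2 u}{3}} + \frac{2 \cos{\left(\frac{4 u^{2}}{3} - \frac{3}{4} \right)}}{3}] = \frac{\left(18 u^{2} - 16 u e^{\frac{2 u}{3}} e^{\frac{2 u^{3}}{3}} \sin{\left(\frac{4 u^{2}}{3} - \frac{3}{4} \right)} + 6\right) e^{- \frac{2 u}{3}} e^{- \frac{2 u^{3}}{3}}}{9}, which equals f(u).
F(2) = \frac{2 \cos{\left(\frac{55}{12} \right)}}{3} - e^{- \frac{20}{3}}; F(1) = - \frac{1}{e^{\frac{4}{3}}} + \frac{2 \cos{\left(\frac{7}{12} \right)}}{3}.
Integral = F(2) - F(1) = - \frac{2 \cos{\left(\frac{7}{12} \right)}}{3} + \frac{2 \cos{\left(\frac{55}{12} \right)}}{3} - e^{- \frac{20}{3}} + e^{- \frac{4}{3}}.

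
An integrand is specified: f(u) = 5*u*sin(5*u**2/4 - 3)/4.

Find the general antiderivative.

F(u) = -cos(5*u**2/4 - 3)/2 + C

The substitution w = 5*u**2/4 - 3 works: f is exactly (dF/dw)*(dw/du) for that inner function.
Check: d/du[-cos(5*u**2/4 - 3)/2] = 5*u*sin(5*u**2/4 - 3)/4 = f(u).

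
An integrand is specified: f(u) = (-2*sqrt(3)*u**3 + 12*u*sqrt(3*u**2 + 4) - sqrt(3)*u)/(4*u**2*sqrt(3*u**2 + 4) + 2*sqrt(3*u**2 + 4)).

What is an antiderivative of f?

An antiderivative is F(u) = -sqrt(u**2 + 4/3)/2 + 3*log(2*u**2 + 1)/2.

Whatever form F(u) takes, F'(u) = f(u) is non-negotiable.
Check: d/du[-sqrt(u**2 + 4/3)/2 + 3*log(2*u**2 + 1)/2] = (-2*sqrt(3)*u**3 + 12*u*sqrt(3*u**2 + 4) - sqrt(3)*u)/(4*u**2*sqrt(3*u**2 + 4) + 2*sqrt(3*u**2 + 4)) = f(u).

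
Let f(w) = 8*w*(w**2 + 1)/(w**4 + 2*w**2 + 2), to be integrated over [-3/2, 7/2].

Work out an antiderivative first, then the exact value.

The substitution u = w**4/2 + w**2 + 1 works: f is exactly (dF/du)*(du/dw) for that inner function.
F(w) = 2*log(w**4/2 + w**2 + 1) is an antiderivative of f.
Check: d/dw[2*log(w**4/2 + w**2 + 1)] = (8*w**3 + 8*w)/(w**4 + 2*w**2 + 2), which equals f(w).
F(7/2) = 2*log(2825/32); F(-3/2) = 2*log(185/32).
Integral = F(7/2) - F(-3/2) = -2*log(185/32) + 2*log(2825/32).

Antiderivative: F(w) = 2*log(w**4/2 + w**2 + 1); value = -2*log(185/32) + 2*log(2825/32)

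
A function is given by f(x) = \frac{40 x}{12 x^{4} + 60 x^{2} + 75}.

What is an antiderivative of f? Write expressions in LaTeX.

An antiderivative is F(x) = - \frac{5}{3 \left(x^{2} + \frac{5}{2}\right)}.

The substitution u = x^{2} + \frac{5}{2} works: f is exactly (dF/du)*(du/dx) for that inner function.
Check: d/dx[- \frac{5}{3 \left(x^{2} + \frac{5}{2}\right)}] = \frac{40 x}{12 x^{4} + 60 x^{2} + 75} = f(x).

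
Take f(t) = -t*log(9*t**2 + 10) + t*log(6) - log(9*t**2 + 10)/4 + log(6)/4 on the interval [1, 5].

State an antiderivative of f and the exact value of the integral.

Integrate term by term and add the pieces.
F(t) = (18*t**2 + 9*t*(-2*t - 1)*log(3*t**2/2 + 5/3) + 18*t - 20*log(t**2 + 10/9) - 6*sqrt(10)*atan(3*sqrt(10)*t/10))/36 is an antiderivative of f.
Check: d/dt[(18*t**2 + 9*t*(-2*t - 1)*log(3*t**2/2 + 5/3) + 18*t - 20*log(t**2 + 10/9) - 6*sqrt(10)*atan(3*sqrt(10)*t/10))/36] = -t*log(9*t**2 + 10) + t*log(6) - log(9*t**2 + 10)/4 + log(6)/4 = f(t).
F(5) = -55*log(235/6)/4 - 5*log(235/9)/9 - sqrt(10)*atan(3*sqrt(10)/2)/6 + 15; F(1) = -3*log(19/6)/4 - 5*log(19/9)/9 - sqrt(10)*atan(3*sqrt(10)/10)/6 + 1.
Integral = F(5) - F(1) = -55*log(235/6)/4 - 5*log(235/9)/9 - sqrt(10)*atan(3*sqrt(10)/2)/6 + sqrt(10)*atan(3*sqrt(10)/10)/6 + 5*log(19/9)/9 + 3*log(19/6)/4 + 14.

Antiderivative: F(t) = (18*t**2 + 9*t*(-2*t - 1)*log(3*t**2/2 + 5/3) + 18*t - 20*log(t**2 + 10/9) - 6*sqrt(10)*atan(3*sqrt(10)*t/10))/36; value = -55*log(235/6)/4 - 5*log(235/9)/9 - sqrt(10)*atan(3*sqrt(10)/2)/6 + sqrt(10)*atan(3*sqrt(10)/10)/6 + 5*log(19/9)/9 + 3*log(19/6)/4 + 14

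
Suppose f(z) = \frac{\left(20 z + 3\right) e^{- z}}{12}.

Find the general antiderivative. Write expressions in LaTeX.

Recognize the product-rule pattern: f = u'v + uv' with u = - \frac{5 z}{3} - \frac{23}{12}, v = e^{- z}, so integration by parts undoes it.
Check: d/dz[\frac{\left(- 20 z - 23\right) e^{- z}}{12}] = \frac{\left(20 z + 3\right) e^{- z}}{12} = f(z).

F(z) = \frac{\left(- 20 z - 23\right) e^{- z}}{12} + C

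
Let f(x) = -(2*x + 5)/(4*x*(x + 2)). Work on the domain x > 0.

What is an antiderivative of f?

An antiderivative is F(x) = -5*log(x)/8 + log(x + 2)/8.

The denominator factors as 4*x*(x + 2); partial fractions split f into directly integrable pieces: 1/(8*(x + 2)) - 5/(8*x).
Check: d/dx[-5*log(x)/8 + log(x + 2)/8] = (-2*x - 5)/(4*x**2 + 8*x), which equals f(x).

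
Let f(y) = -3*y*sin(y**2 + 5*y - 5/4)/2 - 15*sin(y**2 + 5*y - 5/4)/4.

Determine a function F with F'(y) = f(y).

An antiderivative is F(y) = 3*cos(y**2 + 5*y - 5/4)/4.

f matches the chain-rule pattern g'(h)*h' with inner function h(y) = y**2 + 5*y - 5/4; substituting u = h(y) collapses the integral.
Check: d/dy[3*cos(y**2 + 5*y - 5/4)/4] = -3*y*sin(y**2 + 5*y - 5/4)/2 - 15*sin(y**2 + 5*y - 5/4)/4 = f(y).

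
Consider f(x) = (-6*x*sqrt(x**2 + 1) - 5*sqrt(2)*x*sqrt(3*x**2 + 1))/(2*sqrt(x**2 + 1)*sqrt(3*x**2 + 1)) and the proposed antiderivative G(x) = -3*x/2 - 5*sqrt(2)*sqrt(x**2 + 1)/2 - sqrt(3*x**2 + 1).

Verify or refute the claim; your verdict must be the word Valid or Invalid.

d/dx[G] = (-6*x*sqrt(x**2 + 1) - 5*sqrt(2)*x*sqrt(3*x**2 + 1) - 3*sqrt(x**2 + 1)*sqrt(3*x**2 + 1))/(2*sqrt(x**2 + 1)*sqrt(3*x**2 + 1))
d/dx[G] - f(x) = -3/2 != 0.

Invalid: d/dx[G] - f = -3/2, which is not 0.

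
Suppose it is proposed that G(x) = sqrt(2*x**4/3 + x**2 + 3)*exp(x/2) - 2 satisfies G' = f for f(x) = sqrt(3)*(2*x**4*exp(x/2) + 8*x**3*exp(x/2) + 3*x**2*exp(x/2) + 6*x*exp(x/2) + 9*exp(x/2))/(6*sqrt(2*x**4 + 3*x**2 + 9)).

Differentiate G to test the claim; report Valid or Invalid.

d/dx[G] = sqrt(3)*(2*x**4*exp(x/2) + 8*x**3*exp(x/2) + 3*x**2*exp(x/2) + 6*x*exp(x/2) + 9*exp(x/2))/(6*sqrt(2*x**4 + 3*x**2 + 9))
This equals f(x) exactly, so the claim holds.

Valid - differentiating G returns exactly f.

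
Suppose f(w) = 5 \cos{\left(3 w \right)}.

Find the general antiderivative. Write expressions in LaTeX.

F(w) = \frac{5 \sin{\left(3 w \right)}}{3} + C

Whatever form F(w) takes, F'(w) = f(w) is non-negotiable.
Check: d/dw[\frac{5 \sin{\left(3 w \right)}}{3}] = 5 \cos{\left(3 w \right)} = f(w).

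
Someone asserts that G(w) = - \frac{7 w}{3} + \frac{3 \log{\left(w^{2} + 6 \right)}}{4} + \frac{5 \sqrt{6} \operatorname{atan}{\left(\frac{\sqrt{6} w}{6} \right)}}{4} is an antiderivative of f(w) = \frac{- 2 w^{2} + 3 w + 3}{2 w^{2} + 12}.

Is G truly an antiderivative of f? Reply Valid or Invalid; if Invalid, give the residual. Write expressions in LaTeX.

Invalid: d/dw[G] - f = - \frac{4}{3}, which is not 0.

d/dw[G] = \frac{- 14 w^{2} + 9 w - 39}{6 w^{2} + 36}
d/dw[G] - f(w) = - \frac{4}{3} != 0.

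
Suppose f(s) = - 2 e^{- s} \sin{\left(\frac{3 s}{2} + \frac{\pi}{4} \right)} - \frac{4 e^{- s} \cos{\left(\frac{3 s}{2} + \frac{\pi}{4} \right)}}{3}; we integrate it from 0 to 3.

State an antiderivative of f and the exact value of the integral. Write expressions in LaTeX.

Antiderivative: F(s) = \frac{4 e^{- s} \cos{\left(\frac{3 s}{2} + \frac{\pi}{4} \right)}}{3}; value = - \frac{2 \sqrt{2}}{3} + \frac{4 \cos{\left(\frac{\pi}{4} + \frac{9}{2} \right)}}{3 e^{3}}

Recognize the product-rule pattern: f = u'v + uv' with u = \frac{4 \cos{\left(\frac{3 s}{2} + \frac{\pi}{4} \right)}}{3}, v = e^{- s}, so integration by parts undoes it.
F(s) = \frac{4 e^{- s} \cos{\left(\frac{3 s}{2} + \frac{\pi}{4} \right)}}{3} is an antiderivative of f.
Check: d/ds[\frac{4 e^{- s} \cos{\left(\frac{3 s}{2} + \frac{\pi}{4} \right)}}{3}] = \frac{\left(- 6 \sin{\left(\frac{3 s}{2} + \frac{\pi}{4} \right)} - 4 \cos{\left(\frac{3 s}{2} + \frac{\pi}{4} \right)}\right) e^{- s}}{3}, which equals f(s).
F(3) = \frac{4 \cos{\left(\frac{\pi}{4} + \frac{9}{2} \right)}}{3 e^{3}}; F(0) = \frac{2 \sqrt{2}}{3}.
Integral = F(3) - F(0) = - \frac{2 \sqrt{2}}{3} + \frac{4 \cos{\left(\frac{\pi}{4} + \frac{9}{2} \right)}}{3 e^{3}}.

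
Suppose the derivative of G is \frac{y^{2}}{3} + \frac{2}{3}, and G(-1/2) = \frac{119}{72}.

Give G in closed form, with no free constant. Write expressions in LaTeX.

G(y) = \frac{y^{3} + 6 y + 18}{9}

The proposed G(y) is checked by its d/dy: the result must match the given G'(y).
A general antiderivative is \frac{y^{3}}{9} + \frac{2 y}{3} + C.
The condition gives C = \frac{119}{72} - (- \frac{25}{72}) = 2.
So G(y) = \frac{y^{3} + 6 y + 18}{9}.
Check: d/dy[\frac{y^{3} + 6 y + 18}{9}] = \frac{y^{2}}{3} + \frac{2}{3} = G'(y).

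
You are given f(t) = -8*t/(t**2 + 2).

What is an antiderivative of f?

The substitution u = t**2/2 + 1 works: f is exactly (dF/du)*(du/dt) for that inner function.
Check: d/dt[-4*log(t**2/2 + 1)] = -8*t/(t**2 + 2) = f(t).

An antiderivative is F(t) = -4*log(t**2/2 + 1).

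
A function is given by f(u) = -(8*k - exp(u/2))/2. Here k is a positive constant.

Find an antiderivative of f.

An antiderivative is F(u) = -4*k*u + exp(u/2).

Differentiate the proposed F(u) back; it has to land on f(u) exactly.
Check: d/du[-4*k*u + exp(u/2)] = -4*k + exp(u/2)/2, which equals f(u).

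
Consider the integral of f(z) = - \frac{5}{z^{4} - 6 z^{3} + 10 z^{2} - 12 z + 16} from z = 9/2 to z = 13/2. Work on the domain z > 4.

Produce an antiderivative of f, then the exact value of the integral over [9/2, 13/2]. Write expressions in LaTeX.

The denominator factors as \left(z - 4\right) \left(z - 2\right) \left(z^{2} + 2\right); partial fractions split f into directly integrable pieces: - \frac{5 \left(z + 1\right)}{18 \left(z^{2} + 2\right)} + \frac{5}{12 \left(z - 2\right)} - \frac{5}{36 \left(z - 4\right)}.
F(z) = - \frac{5 \left(\log{\left(z - 4 \right)} - 3 \log{\left(z - 2 \right)} + \log{\left(z^{2} + 2 \right)} + \sqrt{2} \operatorname{atan}{\left(\frac{\sqrt{2} z}{2} \right)}\right)}{36} is an antiderivative of f.
Check: d/dz[- \frac{5 \left(\log{\left(z - 4 \right)} - 3 \log{\left(z - 2 \right)} + \log{\left(z^{2} + 2 \right)} + \sqrt{2} \operatorname{atan}{\left(\frac{\sqrt{2} z}{2} \right)}\right)}{36}] = - \frac{5}{z^{4} - 6 z^{3} + 10 z^{2} - 12 z + 16} = f(z).
F(13/2) = - \frac{5 \log{\left(\frac{177}{4} \right)}}{36} - \frac{5 \sqrt{2} \operatorname{atan}{\left(\frac{13 \sqrt{2}}{4} \right)}}{36} - \frac{5 \log{\left(\frac{5}{2} \right)}}{36} + \frac{5 \log{\left(\frac{9}{2} \right)}}{12}; F(9/2) = - \frac{5 \log{\left(\frac{89}{4} \right)}}{36} - \frac{5 \sqrt{2} \operatorname{atan}{\left(\frac{9 \sqrt{2}}{4} \right)}}{36} + \frac{5 \log{\left(2 \right)}}{36} + \frac{5 \log{\left(\frac{5}{2} \right)}}{12}.
Integral = F(13/2) - F(9/2) = - \frac{5 \log{\left(\frac{177}{4} \right)}}{36} - \frac{5 \log{\left(\frac{5}{2} \right)}}{9} - \frac{5 \sqrt{2} \operatorname{atan}{\left(\frac{13 \sqrt{2}}{4} \right)}}{36} - \frac{5 \log{\left(2 \right)}}{36} + \frac{5 \sqrt{2} \operatorname{atan}{\left(\frac{9 \sqrt{2}}{4} \right)}}{36} + \frac{5 \log{\left(\frac{89}{4} \right)}}{36} + \frac{5 \log{\left(\frac{9}{2} \right)}}{12}.

Antiderivative: F(z) = - \frac{5 \left(\log{\left(z - 4 \right)} - 3 \log{\left(z - 2 \right)} + \log{\left(z^{2} + 2 \right)} + \sqrt{2} \operatorname{atan}{\left(\frac{\sqrt{2} z}{2} \right)}\right)}{36}; value = - \frac{5 \log{\left(\frac{177}{4} \right)}}{36} - \frac{5 \log{\left(\frac{5}{2} \right)}}{9} - \frac{5 \sqrt{2} \operatorname{atan}{\left(\frac{13 \sqrt{2}}{4} \right)}}{36} - \frac{5 \log{\left(2 \right)}}{36} + \frac{5 \sqrt{2} \operatorname{atan}{\left(\frac{9 \sqrt{2}}{4} \right)}}{36} + \frac{5 \log{\left(\frac{89}{4} \right)}}{36} + \frac{5 \log{\left(\frac{9}{2} \right)}}{12}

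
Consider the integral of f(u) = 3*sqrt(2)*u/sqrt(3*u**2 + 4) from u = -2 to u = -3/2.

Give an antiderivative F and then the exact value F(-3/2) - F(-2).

Antiderivative: F(u) = sqrt(2)*sqrt(3*u**2 + 4); value = -4*sqrt(2) + sqrt(86)/2

f matches the chain-rule pattern g'(h)*h' with inner function h(u) = 3*u**2/2 + 2; substituting w = h(u) collapses the integral.
F(u) = sqrt(2)*sqrt(3*u**2 + 4) is an antiderivative of f.
Check: d/du[sqrt(2)*sqrt(3*u**2 + 4)] = 3*sqrt(2)*u/sqrt(3*u**2 + 4) = f(u).
F(-3/2) = sqrt(86)/2; F(-2) = 4*sqrt(2).
Integral = F(-3/2) - F(-2) = -4*sqrt(2) + sqrt(86)/2.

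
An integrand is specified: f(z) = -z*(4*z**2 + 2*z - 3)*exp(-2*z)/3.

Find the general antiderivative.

f has the shape u'v + uv' for u = 2*z**3/3 + 4*z**2/3 + 5*z/6 + 5/12 and v = exp(-2*z) — it is the derivative of the product u*v.
Check: d/dz[(8*z**3 + 16*z**2 + 10*z + 5)*exp(-2*z)/12] = (-4*z**3 - 2*z**2 + 3*z)*exp(-2*z)/3, which equals f(z).

F(z) = (8*z**3 + 16*z**2 + 10*z + 5)*exp(-2*z)/12 + C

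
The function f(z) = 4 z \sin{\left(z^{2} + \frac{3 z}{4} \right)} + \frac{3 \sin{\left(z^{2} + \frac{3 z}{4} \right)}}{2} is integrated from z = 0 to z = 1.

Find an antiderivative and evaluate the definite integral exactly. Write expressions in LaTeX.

Antiderivative: F(z) = - 2 \cos{\left(z^{2} + \frac{3 z}{4} \right)}; value = 2 - 2 \cos{\left(\frac{7}{4} \right)}

The substitution u = z^{2} + \frac{3 z}{4} works: f is exactly (dF/du)*(du/dz) for that inner function.
F(z) = - 2 \cos{\left(z^{2} + \frac{3 z}{4} \right)} is an antiderivative of f.
Check: d/dz[- 2 \cos{\left(z^{2} + \frac{3 z}{4} \right)}] = 4 z \sin{\left(z^{2} + \frac{3 z}{4} \right)} + \frac{3 \sin{\left(z^{2} + \frac{3 z}{4} \right)}}{2} = f(z).
F(1) = - 2 \cos{\left(\frac{7}{4} \right)}; F(0) = -2.
Integral = F(1) - F(0) = 2 - 2 \cos{\left(\frac{7}{4} \right)}.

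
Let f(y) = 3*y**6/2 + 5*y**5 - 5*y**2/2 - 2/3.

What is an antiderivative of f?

An antiderivative is F(y) = 3*y**7/14 + 5*y**6/6 - 5*y**3/6 - 2*y/3.

The integrand splits into summands that can be handled one at a time.
Check: d/dy[3*y**7/14 + 5*y**6/6 - 5*y**3/6 - 2*y/3] = 3*y**6/2 + 5*y**5 - 5*y**2/2 - 2/3 = f(y).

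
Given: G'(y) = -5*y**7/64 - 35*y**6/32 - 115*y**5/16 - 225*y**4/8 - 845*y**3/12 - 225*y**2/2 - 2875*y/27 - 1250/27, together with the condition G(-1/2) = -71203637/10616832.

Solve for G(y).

G(y) = -5*y**8/512 - 5*y**7/32 - 115*y**6/96 - 45*y**5/8 - 845*y**4/48 - 75*y**3/2 - 2875*y**2/54 - 1250*y/27 - 3287/162

The substitution u = y**2/4 + y + 5/3 works: G'(y) is exactly (dG/du)*(du/dy) for that inner function.
A general antiderivative is -5*(y**2/4 + y + 5/3)**4/2 + C.
The condition gives C = -71203637/10616832 - (-60586805/10616832) = -1.
So G(y) = -5*y**8/512 - 5*y**7/32 - 115*y**6/96 - 45*y**5/8 - 845*y**4/48 - 75*y**3/2 - 2875*y**2/54 - 1250*y/27 - 3287/162.
Check: d/dy[-5*y**8/512 - 5*y**7/32 - 115*y**6/96 - 45*y**5/8 - 845*y**4/48 - 75*y**3/2 - 2875*y**2/54 - 1250*y/27 - 3287/162] = -5*y**7/64 - 35*y**6/32 - 115*y**5/16 - 225*y**4/8 - 845*y**3/12 - 225*y**2/2 - 2875*y/27 - 1250/27 = G'(y).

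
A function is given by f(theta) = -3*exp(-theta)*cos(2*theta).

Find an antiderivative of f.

Whatever form F(theta) takes, F'(theta) = f(theta) is non-negotiable.
Check: d/dtheta[-6*exp(-theta)*sin(2*theta)/5 + 3*exp(-theta)*cos(2*theta)/5] = -3*exp(-theta)*cos(2*theta) = f(theta).

An antiderivative is F(theta) = -6*exp(-theta)*sin(2*theta)/5 + 3*exp(-theta)*cos(2*theta)/5.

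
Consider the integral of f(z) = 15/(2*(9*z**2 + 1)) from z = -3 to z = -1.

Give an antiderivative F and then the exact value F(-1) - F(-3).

Antiderivative: F(z) = 5*atan(3*z)/2; value = -5*atan(3)/2 + 5*atan(9)/2

A first test for any F(z): its z-derivative must equal f(z) identically.
F(z) = 5*atan(3*z)/2 is an antiderivative of f.
Check: d/dz[5*atan(3*z)/2] = 15/(18*z**2 + 2), which equals f(z).
F(-1) = -5*atan(3)/2; F(-3) = -5*atan(9)/2.
Integral = F(-1) - F(-3) = -5*atan(3)/2 + 5*atan(9)/2.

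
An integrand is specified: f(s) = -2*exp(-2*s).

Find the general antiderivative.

F(s) = exp(-2*s) + C

Differentiate the proposed F(s) back; it has to land on f(s) exactly.
Check: d/ds[exp(-2*s)] = -2*exp(-2*s) = f(s).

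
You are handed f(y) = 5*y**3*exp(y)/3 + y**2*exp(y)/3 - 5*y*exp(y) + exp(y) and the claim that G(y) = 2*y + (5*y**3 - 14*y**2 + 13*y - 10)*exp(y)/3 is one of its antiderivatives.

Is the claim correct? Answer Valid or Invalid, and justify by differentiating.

d/dy[G] = 5*y**3*exp(y)/3 + y**2*exp(y)/3 - 5*y*exp(y) + exp(y) + 2
d/dy[G] - f(y) = 2 != 0.

Invalid: d/dy[G] - f = 2, which is not 0.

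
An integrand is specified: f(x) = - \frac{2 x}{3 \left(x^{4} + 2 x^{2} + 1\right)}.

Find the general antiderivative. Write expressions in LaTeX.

F(x) = \frac{1}{3 x^{2} + 3} + C

f matches the chain-rule pattern g'(h)*h' with inner function h(x) = 3 x^{2} + 3; substituting u = h(x) collapses the integral.
Check: d/dx[\frac{1}{3 x^{2} + 3}] = - \frac{2 x}{3 x^{4} + 6 x^{2} + 3}, which equals f(x).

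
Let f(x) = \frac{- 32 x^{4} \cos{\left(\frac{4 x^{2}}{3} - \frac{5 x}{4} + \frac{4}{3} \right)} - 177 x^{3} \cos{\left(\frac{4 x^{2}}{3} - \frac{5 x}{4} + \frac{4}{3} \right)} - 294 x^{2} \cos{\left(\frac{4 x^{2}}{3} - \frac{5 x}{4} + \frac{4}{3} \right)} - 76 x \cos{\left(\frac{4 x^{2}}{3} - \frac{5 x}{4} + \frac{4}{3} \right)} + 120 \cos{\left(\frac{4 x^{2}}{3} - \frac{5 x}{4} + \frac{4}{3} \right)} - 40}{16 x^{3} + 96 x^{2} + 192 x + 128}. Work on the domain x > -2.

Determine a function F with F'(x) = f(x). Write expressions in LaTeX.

Differentiate the proposed F(x) back; it has to land on f(x) exactly.
Check: d/dx[- \frac{3 \sin{\left(\frac{4 x^{2}}{3} - \frac{5 x}{4} + \frac{4}{3} \right)}}{4} + \frac{5}{\left(2 x + 4\right)^{2}}] = \frac{- 32 x^{4} \cos{\left(\frac{4 x^{2}}{3} - \frac{5 x}{4} + \frac{4}{3} \right)} - 177 x^{3} \cos{\left(\frac{4 x^{2}}{3} - \frac{5 x}{4} + \frac{4}{3} \right)} - 294 x^{2} \cos{\left(\frac{4 x^{2}}{3} - \frac{5 x}{4} + \frac{4}{3} \right)} - 76 x \cos{\left(\frac{4 x^{2}}{3} - \frac{5 x}{4} + \frac{4}{3} \right)} + 120 \cos{\left(\frac{4 x^{2}}{3} - \frac{5 x}{4} + \frac{4}{3} \right)} - 40}{16 x^{3} + 96 x^{2} + 192 x + 128} = f(x).

An antiderivative is F(x) = - \frac{3 \sin{\left(\frac{4 x^{2}}{3} - \frac{5 x}{4} + \frac{4}{3} \right)}}{4} + \frac{5}{\left(2 x + 4\right)^{2}}.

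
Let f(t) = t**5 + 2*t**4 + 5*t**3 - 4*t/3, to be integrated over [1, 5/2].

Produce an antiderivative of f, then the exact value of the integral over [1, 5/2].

Antiderivative: F(t) = t**6/6 + 2*t**5/5 + 5*t**4/4 - 2*t**2/3; value = 78889/640

The integrand splits into summands that can be handled one at a time.
F(t) = t**6/6 + 2*t**5/5 + 5*t**4/4 - 2*t**2/3 is an antiderivative of f.
Check: d/dt[t**6/6 + 2*t**5/5 + 5*t**4/4 - 2*t**2/3] = t**5 + 2*t**4 + 5*t**3 - 4*t/3 = f(t).
F(5/2) = 15925/128; F(1) = 23/20.
Integral = F(5/2) - F(1) = 78889/640.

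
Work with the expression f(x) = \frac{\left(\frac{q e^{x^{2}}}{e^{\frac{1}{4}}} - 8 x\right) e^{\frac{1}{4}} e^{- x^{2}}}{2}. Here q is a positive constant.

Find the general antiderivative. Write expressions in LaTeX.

Whatever form F(x) takes, F'(x) = f(x) is non-negotiable.
Check: d/dx[\frac{q x + 4 e^{\frac{1}{4}} e^{- x^{2}}}{2}] = \frac{\left(q e^{x^{2}} - 8 x e^{\frac{1}{4}}\right) e^{- x^{2}}}{2}, which equals f(x).

F(x) = \frac{q x + 4 e^{\frac{1}{4}} e^{- x^{2}}}{2} + C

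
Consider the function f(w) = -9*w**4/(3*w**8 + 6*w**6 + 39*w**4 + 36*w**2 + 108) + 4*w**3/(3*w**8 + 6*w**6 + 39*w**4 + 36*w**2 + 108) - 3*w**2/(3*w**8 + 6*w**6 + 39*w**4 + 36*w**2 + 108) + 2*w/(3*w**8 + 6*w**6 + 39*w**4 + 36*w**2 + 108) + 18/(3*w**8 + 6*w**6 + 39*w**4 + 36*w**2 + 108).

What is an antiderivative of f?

f has the shape u'v + uv' for u = 1/(w**4 + w**2 + 6) and v = w - 1/3 — it is the derivative of the product u*v.
Check: d/dw[w/(w**4 + w**2 + 6) - 1/(3*w**4 + 3*w**2 + 18)] = (-9*w**4 + 4*w**3 - 3*w**2 + 2*w + 18)/(3*w**8 + 6*w**6 + 39*w**4 + 36*w**2 + 108), which equals f(w).

An antiderivative is F(w) = w/(w**4 + w**2 + 6) - 1/(3*w**4 + 3*w**2 + 18).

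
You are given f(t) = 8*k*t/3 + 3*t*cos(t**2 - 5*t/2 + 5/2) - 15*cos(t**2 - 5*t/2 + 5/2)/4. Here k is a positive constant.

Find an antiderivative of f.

An antiderivative is F(t) = 4*k*t**2/3 + 3*sin(t**2 - 5*t/2 + 5/2)/2.

The integrand splits into summands that can be handled one at a time.
Check: d/dt[4*k*t**2/3 + 3*sin(t**2 - 5*t/2 + 5/2)/2] = 8*k*t/3 + 3*t*cos(t**2 - 5*t/2 + 5/2) - 15*cos(t**2 - 5*t/2 + 5/2)/4 = f(t).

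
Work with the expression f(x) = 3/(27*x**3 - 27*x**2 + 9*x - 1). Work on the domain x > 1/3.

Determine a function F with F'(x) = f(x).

An antiderivative F(x) passes only if d/dx[F] lands on f(x) exactly.
Check: d/dx[-1/(2*(3*x - 1)**2)] = 3/(27*x**3 - 27*x**2 + 9*x - 1) = f(x).

An antiderivative is F(x) = -1/(2*(3*x - 1)**2).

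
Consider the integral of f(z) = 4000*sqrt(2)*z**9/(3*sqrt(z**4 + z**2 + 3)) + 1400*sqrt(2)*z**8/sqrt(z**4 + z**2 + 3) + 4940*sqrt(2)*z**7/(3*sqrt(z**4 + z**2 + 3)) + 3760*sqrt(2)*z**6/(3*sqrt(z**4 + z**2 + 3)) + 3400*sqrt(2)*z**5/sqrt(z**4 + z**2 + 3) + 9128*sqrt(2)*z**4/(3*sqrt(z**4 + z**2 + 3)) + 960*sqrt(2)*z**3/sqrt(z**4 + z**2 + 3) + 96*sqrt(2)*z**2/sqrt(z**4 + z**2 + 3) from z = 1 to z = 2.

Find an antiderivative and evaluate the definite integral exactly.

Antiderivative: F(z) = -8*(-5*z**2 - 2*z)**3*sqrt(z**4/2 + z**2/2 + 3/2)/3; value = -1372*sqrt(10)/3 + 18432*sqrt(46)

f has the shape u'v + uv' for u = -8*(-5*z**2 - 2*z)**3/3 and v = sqrt(z**4/2 + z**2/2 + 3/2) — it is the derivative of the product u*v.
F(z) = -8*(-5*z**2 - 2*z)**3*sqrt(z**4/2 + z**2/2 + 3/2)/3 is an antiderivative of f.
Check: d/dz[-8*(-5*z**2 - 2*z)**3*sqrt(z**4/2 + z**2/2 + 3/2)/3] = (4000*sqrt(2)*z**9 + 4200*sqrt(2)*z**8 + 4940*sqrt(2)*z**7 + 3760*sqrt(2)*z**6 + 10200*sqrt(2)*z**5 + 9128*sqrt(2)*z**4 + 2880*sqrt(2)*z**3 + 288*sqrt(2)*z**2)/(3*sqrt(z**4 + z**2 + 3)), which equals f(z).
F(2) = 18432*sqrt(46); F(1) = 1372*sqrt(10)/3.
Integral = F(2) - F(1) = -1372*sqrt(10)/3 + 18432*sqrt(46).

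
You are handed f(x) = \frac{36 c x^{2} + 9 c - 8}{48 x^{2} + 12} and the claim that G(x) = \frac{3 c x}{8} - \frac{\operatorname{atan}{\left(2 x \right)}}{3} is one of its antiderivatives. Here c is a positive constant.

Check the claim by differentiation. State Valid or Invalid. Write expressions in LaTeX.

d/dx[G] = \frac{36 c x^{2} + 9 c - 16}{96 x^{2} + 24}
d/dx[G] - f(x) = - \frac{3 c}{8} != 0.

Invalid: d/dx[G] - f = - \frac{3 c}{8}, which is not 0.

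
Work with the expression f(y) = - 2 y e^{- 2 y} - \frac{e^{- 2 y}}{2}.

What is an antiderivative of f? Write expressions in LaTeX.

f has the shape u'v + uv' for u = y + \frac{3}{4} and v = e^{- 2 y} — it is the derivative of the product u*v.
Check: d/dy[\frac{\left(4 y + 3\right) e^{- 2 y}}{4}] = \frac{\left(- 4 y - 1\right) e^{- 2 y}}{2}, which equals f(y).

An antiderivative is F(y) = \frac{\left(4 y + 3\right) e^{- 2 y}}{4}.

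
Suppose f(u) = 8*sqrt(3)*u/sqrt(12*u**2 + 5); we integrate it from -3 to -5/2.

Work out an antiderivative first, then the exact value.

Antiderivative: F(u) = 2*sqrt(3)*sqrt(12*u**2 + 5)/3; value = -2*sqrt(339)/3 + 8*sqrt(15)/3

f matches the chain-rule pattern g'(h)*h' with inner function h(u) = 4*u**2 + 5/3; substituting w = h(u) collapses the integral.
F(u) = 2*sqrt(3)*sqrt(12*u**2 + 5)/3 is an antiderivative of f.
Check: d/du[2*sqrt(3)*sqrt(12*u**2 + 5)/3] = 8*sqrt(3)*u/sqrt(12*u**2 + 5) = f(u).
F(-5/2) = 8*sqrt(15)/3; F(-3) = 2*sqrt(339)/3.
Integral = F(-5/2) - F(-3) = -2*sqrt(339)/3 + 8*sqrt(15)/3.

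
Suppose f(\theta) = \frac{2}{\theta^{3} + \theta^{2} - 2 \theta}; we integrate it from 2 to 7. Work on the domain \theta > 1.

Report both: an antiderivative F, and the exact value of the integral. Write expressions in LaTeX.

Factor the denominator (\theta \left(\theta - 1\right) \left(\theta + 2\right)) and decompose: f = \frac{1}{3 \left(\theta + 2\right)} + \frac{2}{3 \left(\theta - 1\right)} - \frac{1}{\theta}; each piece integrates to a log, atan, or power term.
F(\theta) = - \log{\left(\theta \right)} + \frac{2 \log{\left(\theta - 1 \right)}}{3} + \frac{\log{\left(\theta + 2 \right)}}{3} is an antiderivative of f.
Check: d/d\theta[- \log{\left(\theta \right)} + \frac{2 \log{\left(\theta - 1 \right)}}{3} + \frac{\log{\left(\theta + 2 \right)}}{3}] = \frac{2}{\theta^{3} + \theta^{2} - 2 \theta} = f(\theta).
F(7) = - \log{\left(7 \right)} + \frac{\log{\left(9 \right)}}{3} + \frac{2 \log{\left(6 \right)}}{3}; F(2) = - \log{\left(2 \right)} + \frac{\log{\left(4 \right)}}{3}.
Integral = F(7) - F(2) = - \log{\left(7 \right)} - \frac{\log{\left(4 \right)}}{3} + \log{\left(2 \right)} + \frac{\log{\left(9 \right)}}{3} + \frac{2 \log{\left(6 \right)}}{3}.

Antiderivative: F(\theta) = - \log{\left(\theta \right)} + \frac{2 \log{\left(\theta - 1 \right)}}{3} + \frac{\log{\left(\theta + 2 \right)}}{3}; value = - \log{\left(7 \right)} - \frac{\log{\left(4 \right)}}{3} + \log{\left(2 \right)} + \frac{\log{\left(9 \right)}}{3} + \frac{2 \log{\left(6 \right)}}{3}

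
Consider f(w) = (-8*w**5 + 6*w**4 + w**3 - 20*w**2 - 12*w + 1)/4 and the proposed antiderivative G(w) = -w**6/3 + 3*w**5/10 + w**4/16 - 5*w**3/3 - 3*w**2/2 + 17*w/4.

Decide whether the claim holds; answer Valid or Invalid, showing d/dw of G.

d/dw[G] = -2*w**5 + 3*w**4/2 + w**3/4 - 5*w**2 - 3*w + 17/4
d/dw[G] - f(w) = 4 != 0.

Invalid: d/dw[G] - f = 4, which is not 0.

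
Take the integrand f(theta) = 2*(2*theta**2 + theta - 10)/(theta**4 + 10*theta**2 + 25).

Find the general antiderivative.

F(theta) = (-4*theta - 1)/(theta**2 + 5) + C

f has the shape u'v + uv' for u = 1/(theta**2/2 + 5/2) and v = -2*theta - 1/2 — it is the derivative of the product u*v.
Check: d/dtheta[(-4*theta - 1)/(theta**2 + 5)] = (4*theta**2 + 2*theta - 20)/(theta**4 + 10*theta**2 + 25), which equals f(theta).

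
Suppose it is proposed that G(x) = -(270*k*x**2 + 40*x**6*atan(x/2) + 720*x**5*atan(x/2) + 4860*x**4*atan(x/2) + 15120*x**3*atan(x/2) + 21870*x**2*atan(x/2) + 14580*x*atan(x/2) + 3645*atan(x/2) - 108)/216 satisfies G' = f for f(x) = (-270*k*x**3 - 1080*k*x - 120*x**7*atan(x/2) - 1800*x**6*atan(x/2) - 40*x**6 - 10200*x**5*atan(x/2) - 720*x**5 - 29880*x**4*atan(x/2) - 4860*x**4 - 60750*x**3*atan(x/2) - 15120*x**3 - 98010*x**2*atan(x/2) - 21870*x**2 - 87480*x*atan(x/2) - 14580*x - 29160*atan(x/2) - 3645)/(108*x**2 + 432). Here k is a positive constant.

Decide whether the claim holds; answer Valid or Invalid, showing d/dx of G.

d/dx[G] = (-270*k*x**3 - 1080*k*x - 120*x**7*atan(x/2) - 1800*x**6*atan(x/2) - 40*x**6 - 10200*x**5*atan(x/2) - 720*x**5 - 29880*x**4*atan(x/2) - 4860*x**4 - 60750*x**3*atan(x/2) - 15120*x**3 - 98010*x**2*atan(x/2) - 21870*x**2 - 87480*x*atan(x/2) - 14580*x - 29160*atan(x/2) - 3645)/(108*x**2 + 432)
This equals f(x) exactly, so the claim holds.

Valid - differentiating G returns exactly f.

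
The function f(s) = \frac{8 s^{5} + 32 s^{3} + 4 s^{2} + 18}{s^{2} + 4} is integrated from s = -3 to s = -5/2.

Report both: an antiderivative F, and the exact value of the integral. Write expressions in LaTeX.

Check any antiderivative F(s) by computing F'(s) and comparing it with f(s).
F(s) = 2 s^{4} + 4 s + \operatorname{atan}{\left(\frac{s}{2} \right)} is an antiderivative of f.
Check: d/ds[2 s^{4} + 4 s + \operatorname{atan}{\left(\frac{s}{2} \right)}] = \frac{8 s^{5} + 32 s^{3} + 4 s^{2} + 18}{s^{2} + 4} = f(s).
F(-5/2) = \frac{545}{8} - \operatorname{atan}{\left(\frac{5}{4} \right)}; F(-3) = 150 - \operatorname{atan}{\left(\frac{3}{2} \right)}.
Integral = F(-5/2) - F(-3) = - \frac{655}{8} - \operatorname{atan}{\left(\frac{5}{4} \right)} + \operatorname{atan}{\left(\frac{3}{2} \right)}.

Antiderivative: F(s) = 2 s^{4} + 4 s + \operatorname{atan}{\left(\frac{s}{2} \right)}; value = - \frac{655}{8} - \operatorname{atan}{\left(\frac{5}{4} \right)} + \operatorname{atan}{\left(\frac{3}{2} \right)}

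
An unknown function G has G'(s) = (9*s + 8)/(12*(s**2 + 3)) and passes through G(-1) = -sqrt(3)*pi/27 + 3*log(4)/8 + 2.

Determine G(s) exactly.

A first test for any G(s): its s-derivative must equal the given G'(s).
A general antiderivative is 3*log(s**2 + 3)/8 + 2*sqrt(3)*atan(sqrt(3)*s/3)/9 + C.
The condition gives C = -sqrt(3)*pi/27 + 3*log(4)/8 + 2 - (-sqrt(3)*pi/27 + 3*log(4)/8) = 2.
So G(s) = 3*log(s**2 + 3)/8 + 2*sqrt(3)*atan(sqrt(3)*s/3)/9 + 2.
Check: d/ds[3*log(s**2 + 3)/8 + 2*sqrt(3)*atan(sqrt(3)*s/3)/9 + 2] = (9*s + 8)/(12*s**2 + 36), which equals G'(s).

G(s) = 3*log(s**2 + 3)/8 + 2*sqrt(3)*atan(sqrt(3)*s/3)/9 + 2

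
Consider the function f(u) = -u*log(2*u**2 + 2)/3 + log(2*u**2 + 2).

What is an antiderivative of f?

The integrand splits into summands that can be handled one at a time.
Check: d/du[-(u**2*log(2*u**2 + 2) - u**2 - 6*u*log(2*u**2 + 2) + 12*u + log(u**2 + 1) - 12*atan(u))/6] = -u*log(u**2 + 1)/3 - u*log(2)/3 + log(u**2 + 1) + log(2), which equals f(u).

An antiderivative is F(u) = -(u**2*log(2*u**2 + 2) - u**2 - 6*u*log(2*u**2 + 2) + 12*u + log(u**2 + 1) - 12*atan(u))/6.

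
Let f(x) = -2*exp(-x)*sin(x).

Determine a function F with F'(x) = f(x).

An antiderivative is F(x) = exp(-x)*sin(x) + exp(-x)*cos(x).

Check any antiderivative F(x) by computing F'(x) and comparing it with f(x).
Check: d/dx[exp(-x)*sin(x) + exp(-x)*cos(x)] = -2*exp(-x)*sin(x) = f(x).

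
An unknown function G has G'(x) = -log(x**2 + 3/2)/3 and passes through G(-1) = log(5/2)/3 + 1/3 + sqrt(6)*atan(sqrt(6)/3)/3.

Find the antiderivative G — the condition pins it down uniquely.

Whatever form G(x) takes, its d/dx must return the stated G'(x).
A general antiderivative is -x*log(x**2 + 3/2)/3 + 2*x/3 - sqrt(6)*atan(sqrt(6)*x/3)/3 + C.
The condition gives C = log(5/2)/3 + 1/3 + sqrt(6)*atan(sqrt(6)/3)/3 - (-2/3 + log(5/2)/3 + sqrt(6)*atan(sqrt(6)/3)/3) = 1.
So G(x) = -x*log(x**2 + 3/2)/3 + 2*x/3 - sqrt(6)*atan(sqrt(6)*x/3)/3 + 1.
Check: d/dx[-x*log(x**2 + 3/2)/3 + 2*x/3 - sqrt(6)*atan(sqrt(6)*x/3)/3 + 1] = -log(x**2 + 3/2)/3 = G'(x).

G(x) = -x*log(x**2 + 3/2)/3 + 2*x/3 - sqrt(6)*atan(sqrt(6)*x/3)/3 + 1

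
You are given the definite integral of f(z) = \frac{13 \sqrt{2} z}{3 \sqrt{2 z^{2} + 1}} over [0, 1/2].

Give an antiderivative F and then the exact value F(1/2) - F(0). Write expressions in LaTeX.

The substitution u = z^{2} + \frac{1}{2} works: f is exactly (dF/du)*(du/dz) for that inner function.
F(z) = \frac{13 \sqrt{2} \sqrt{2 z^{2} + 1}}{6} is an antiderivative of f.
Check: d/dz[\frac{13 \sqrt{2} \sqrt{2 z^{2} + 1}}{6}] = \frac{13 \sqrt{2} z}{3 \sqrt{2 z^{2} + 1}} = f(z).
F(1/2) = \frac{13 \sqrt{3}}{6}; F(0) = \frac{13 \sqrt{2}}{6}.
Integral = F(1/2) - F(0) = - \frac{13 \sqrt{2}}{6} + \frac{13 \sqrt{3}}{6}.

Antiderivative: F(z) = \frac{13 \sqrt{2} \sqrt{2 z^{2} + 1}}{6}; value = - \frac{13 \sqrt{2}}{6} + \frac{13 \sqrt{3}}{6}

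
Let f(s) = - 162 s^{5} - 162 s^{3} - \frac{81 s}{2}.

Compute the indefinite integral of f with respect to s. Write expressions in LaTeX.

The substitution u = - 3 s^{2} - \frac{3}{2} works: f is exactly (dF/du)*(du/ds) for that inner function.
Check: d/ds[- 27 s^{6} - \frac{81 s^{4}}{2} - \frac{81 s^{2}}{4}] = - 162 s^{5} - 162 s^{3} - \frac{81 s}{2} = f(s).

F(s) = - 27 s^{6} - \frac{81 s^{4}}{2} - \frac{81 s^{2}}{4} + C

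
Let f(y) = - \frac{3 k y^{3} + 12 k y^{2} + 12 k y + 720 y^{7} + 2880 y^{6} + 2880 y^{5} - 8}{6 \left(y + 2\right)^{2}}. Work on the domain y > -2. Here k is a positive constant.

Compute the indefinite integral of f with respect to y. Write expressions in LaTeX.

Recover f(y) by differentiating a candidate F(y); any mismatch rules it out.
Check: d/dy[\frac{- 3 k y^{2} \left(y + 2\right) - 240 y^{6} \left(y + 2\right) - 16}{12 \left(y + 2\right)}] = \frac{- 3 k y^{3} - 12 k y^{2} - 12 k y - 720 y^{7} - 2880 y^{6} - 2880 y^{5} + 8}{6 y^{2} + 24 y + 24}, which equals f(y).

F(y) = \frac{- 3 k y^{2} \left(y + 2\right) - 240 y^{6} \left(y + 2\right) - 16}{12 \left(y + 2\right)} + C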